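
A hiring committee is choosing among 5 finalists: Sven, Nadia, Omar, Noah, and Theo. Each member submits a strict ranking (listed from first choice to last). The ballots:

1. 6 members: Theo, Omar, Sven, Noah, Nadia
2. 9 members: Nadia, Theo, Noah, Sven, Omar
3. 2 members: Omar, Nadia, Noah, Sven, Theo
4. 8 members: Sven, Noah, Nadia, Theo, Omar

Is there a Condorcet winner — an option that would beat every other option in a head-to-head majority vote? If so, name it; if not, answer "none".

none

Checking pairwise contests:
Theo beats Sven 15–10.
Sven beats Nadia 14–11.
Sven beats Omar 17–8.
Sven beats Noah 14–11.
Nadia beats Theo 19–6.
Every option loses at least one head-to-head, so there is no Condorcet winner.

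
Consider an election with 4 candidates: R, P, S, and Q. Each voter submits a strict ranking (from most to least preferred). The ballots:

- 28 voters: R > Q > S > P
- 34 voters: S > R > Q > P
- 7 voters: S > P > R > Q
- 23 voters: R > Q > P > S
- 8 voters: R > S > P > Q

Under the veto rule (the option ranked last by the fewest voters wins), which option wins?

R

Last-place votes: R 0, P 62, S 23, Q 15.
R is ranked last by the fewest voters, so R wins.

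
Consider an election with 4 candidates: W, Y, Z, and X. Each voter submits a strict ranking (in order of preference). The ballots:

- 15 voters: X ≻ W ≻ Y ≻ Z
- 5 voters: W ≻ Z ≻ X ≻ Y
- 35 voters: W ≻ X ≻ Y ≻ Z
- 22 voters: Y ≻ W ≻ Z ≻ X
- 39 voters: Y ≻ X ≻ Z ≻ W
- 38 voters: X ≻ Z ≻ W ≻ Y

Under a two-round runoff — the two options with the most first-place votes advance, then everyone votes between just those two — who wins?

X

Round 1 first-place votes: W 40, Y 61, Z 0, X 53.
Y and X advance.
Runoff: Y is preferred to X by 61 voters; X by 93.
X wins the runoff.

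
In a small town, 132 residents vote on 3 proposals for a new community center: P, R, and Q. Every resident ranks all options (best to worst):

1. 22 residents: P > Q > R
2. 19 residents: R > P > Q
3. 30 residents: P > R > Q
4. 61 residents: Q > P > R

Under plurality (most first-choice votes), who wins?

First-place votes: P 52, R 19, Q 61.
Q has the most first-place votes.

Q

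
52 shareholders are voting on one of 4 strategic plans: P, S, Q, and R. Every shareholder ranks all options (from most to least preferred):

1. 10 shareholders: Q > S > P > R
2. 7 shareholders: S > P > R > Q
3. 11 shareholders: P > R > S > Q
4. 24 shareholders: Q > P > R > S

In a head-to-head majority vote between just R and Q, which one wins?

Q

Voters preferring R to Q: 18; preferring Q to R: 34.
Q wins the head-to-head.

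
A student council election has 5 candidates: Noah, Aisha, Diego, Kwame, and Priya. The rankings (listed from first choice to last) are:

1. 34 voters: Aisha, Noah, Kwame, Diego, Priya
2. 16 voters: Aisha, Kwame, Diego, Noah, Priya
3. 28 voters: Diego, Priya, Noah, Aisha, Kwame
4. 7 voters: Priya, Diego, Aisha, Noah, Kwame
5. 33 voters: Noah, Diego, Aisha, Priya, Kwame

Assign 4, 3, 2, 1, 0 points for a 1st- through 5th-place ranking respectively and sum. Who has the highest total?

Noah

Noah: 34·3 + 16·1 + 28·2 + 7·1 + 33·4 = 313
Aisha: 34·4 + 16·4 + 28·1 + 7·2 + 33·2 = 308
Diego: 34·1 + 16·2 + 28·4 + 7·3 + 33·3 = 298
Kwame: 34·2 + 16·3 + 28·0 + 7·0 + 33·0 = 116
Priya: 34·0 + 16·0 + 28·3 + 7·4 + 33·1 = 145
Noah has the highest Borda score (313).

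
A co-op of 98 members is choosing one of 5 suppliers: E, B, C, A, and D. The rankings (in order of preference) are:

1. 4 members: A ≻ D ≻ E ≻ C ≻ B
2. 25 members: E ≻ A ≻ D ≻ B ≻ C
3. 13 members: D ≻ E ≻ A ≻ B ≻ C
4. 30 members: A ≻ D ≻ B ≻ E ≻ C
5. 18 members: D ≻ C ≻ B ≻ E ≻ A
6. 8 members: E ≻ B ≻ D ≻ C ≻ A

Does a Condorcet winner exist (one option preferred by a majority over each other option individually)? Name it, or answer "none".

Checking pairwise contests:
D beats E 65–33.
E beats B 50–48.
E beats C 80–18.
E beats A 64–34.
A beats D 59–39.
Every option loses at least one head-to-head, so there is no Condorcet winner.

none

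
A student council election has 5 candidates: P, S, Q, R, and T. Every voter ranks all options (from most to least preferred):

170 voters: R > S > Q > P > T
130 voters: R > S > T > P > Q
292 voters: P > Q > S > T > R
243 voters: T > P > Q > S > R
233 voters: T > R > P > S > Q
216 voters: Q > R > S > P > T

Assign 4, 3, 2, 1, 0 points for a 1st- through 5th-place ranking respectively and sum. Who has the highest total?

P: 170·1 + 130·1 + 292·4 + 243·3 + 233·2 + 216·1 = 2879
S: 170·3 + 130·3 + 292·2 + 243·1 + 233·1 + 216·2 = 2392
Q: 170·2 + 130·0 + 292·3 + 243·2 + 233·0 + 216·4 = 2566
R: 170·4 + 130·4 + 292·0 + 243·0 + 233·3 + 216·3 = 2547
T: 170·0 + 130·2 + 292·1 + 243·4 + 233·4 + 216·0 = 2456
P has the highest Borda score (2879).

P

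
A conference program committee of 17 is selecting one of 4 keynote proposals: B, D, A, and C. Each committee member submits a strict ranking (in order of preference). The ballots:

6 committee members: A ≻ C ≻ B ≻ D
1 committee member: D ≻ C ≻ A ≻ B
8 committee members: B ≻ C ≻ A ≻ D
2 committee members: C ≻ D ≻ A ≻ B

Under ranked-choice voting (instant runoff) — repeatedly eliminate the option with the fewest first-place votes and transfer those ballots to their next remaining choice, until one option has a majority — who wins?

A

Round 1: B 8, D 1, A 6, C 2. Eliminate D.
Round 2: B 8, A 6, C 3. Eliminate C.
Round 3: B 8, A 9. A has a majority.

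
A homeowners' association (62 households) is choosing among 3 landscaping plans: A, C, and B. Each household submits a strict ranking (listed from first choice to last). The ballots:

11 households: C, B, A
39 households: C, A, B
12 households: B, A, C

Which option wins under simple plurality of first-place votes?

First-place votes: A 0, C 50, B 12.
C has the most first-place votes.

C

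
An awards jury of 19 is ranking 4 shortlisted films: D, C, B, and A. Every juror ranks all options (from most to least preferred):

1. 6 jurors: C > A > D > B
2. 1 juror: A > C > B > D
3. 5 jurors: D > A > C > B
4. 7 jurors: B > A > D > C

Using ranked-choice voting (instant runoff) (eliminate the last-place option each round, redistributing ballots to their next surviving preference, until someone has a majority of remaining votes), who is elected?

Round 1: D 5, C 6, B 7, A 1. Eliminate A.
Round 2: D 5, C 7, B 7. Eliminate D.
Round 3: C 12, B 7. C has a majority.

C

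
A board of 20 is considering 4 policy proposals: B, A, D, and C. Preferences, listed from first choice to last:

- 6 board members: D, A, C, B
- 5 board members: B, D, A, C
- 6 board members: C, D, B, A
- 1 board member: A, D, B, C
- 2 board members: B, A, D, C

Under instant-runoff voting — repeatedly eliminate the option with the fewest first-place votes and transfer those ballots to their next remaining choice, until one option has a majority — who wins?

Round 1: B 7, A 1, D 6, C 6. Eliminate A.
Round 2: B 7, D 7, C 6. Eliminate C.
Round 3: B 7, D 13. D has a majority.

D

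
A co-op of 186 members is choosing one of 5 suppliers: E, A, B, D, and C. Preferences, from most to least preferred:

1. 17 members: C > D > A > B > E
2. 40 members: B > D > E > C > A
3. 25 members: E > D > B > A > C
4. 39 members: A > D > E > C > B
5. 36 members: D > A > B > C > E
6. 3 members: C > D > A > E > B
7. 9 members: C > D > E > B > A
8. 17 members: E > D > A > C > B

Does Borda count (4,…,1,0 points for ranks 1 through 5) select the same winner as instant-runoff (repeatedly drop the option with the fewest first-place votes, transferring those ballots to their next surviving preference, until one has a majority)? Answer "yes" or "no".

yes

Borda — scores: E 347, A 363, B 308, D 594, C 248. Winner: D.
Instant-runoff — R1 E 42, A 39, B 40, D 36, C 29 (C out); R2 E 42, A 39, B 40, D 65 (A out); R3 E 42, B 40, D 104 (D winner). Winner: D.
The two methods agree.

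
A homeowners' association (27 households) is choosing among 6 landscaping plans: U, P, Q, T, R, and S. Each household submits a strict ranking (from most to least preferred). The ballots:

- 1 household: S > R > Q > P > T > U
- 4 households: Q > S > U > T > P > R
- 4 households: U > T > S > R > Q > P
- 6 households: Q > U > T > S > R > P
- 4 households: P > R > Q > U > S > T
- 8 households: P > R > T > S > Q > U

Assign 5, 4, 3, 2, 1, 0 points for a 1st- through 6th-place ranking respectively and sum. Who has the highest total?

U: 1·0 + 4·3 + 4·5 + 6·4 + 4·2 + 8·0 = 64
P: 1·2 + 4·1 + 4·0 + 6·0 + 4·5 + 8·5 = 66
Q: 1·3 + 4·5 + 4·1 + 6·5 + 4·3 + 8·1 = 77
T: 1·1 + 4·2 + 4·4 + 6·3 + 4·0 + 8·3 = 67
R: 1·4 + 4·0 + 4·2 + 6·1 + 4·4 + 8·4 = 66
S: 1·5 + 4·4 + 4·3 + 6·2 + 4·1 + 8·2 = 65
Q has the highest Borda score (77).

Q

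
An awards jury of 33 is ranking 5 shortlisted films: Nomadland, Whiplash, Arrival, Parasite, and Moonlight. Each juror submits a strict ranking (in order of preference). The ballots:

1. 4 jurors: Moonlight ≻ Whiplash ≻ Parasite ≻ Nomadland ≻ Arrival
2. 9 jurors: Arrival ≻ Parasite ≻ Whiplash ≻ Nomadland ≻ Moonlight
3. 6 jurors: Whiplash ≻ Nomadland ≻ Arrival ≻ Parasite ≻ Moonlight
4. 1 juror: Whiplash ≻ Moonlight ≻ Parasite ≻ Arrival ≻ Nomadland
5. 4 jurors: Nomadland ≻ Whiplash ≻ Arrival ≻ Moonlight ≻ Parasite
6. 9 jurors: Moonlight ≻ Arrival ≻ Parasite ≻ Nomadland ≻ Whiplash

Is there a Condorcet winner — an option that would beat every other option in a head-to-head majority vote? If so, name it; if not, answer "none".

Arrival

Arrival vs Nomadland: 19–14 for Arrival.
Arrival vs Whiplash: 18–15 for Arrival.
Arrival vs Parasite: 28–5 for Arrival.
Arrival vs Moonlight: 19–14 for Arrival.
Arrival beats every other option head-to-head.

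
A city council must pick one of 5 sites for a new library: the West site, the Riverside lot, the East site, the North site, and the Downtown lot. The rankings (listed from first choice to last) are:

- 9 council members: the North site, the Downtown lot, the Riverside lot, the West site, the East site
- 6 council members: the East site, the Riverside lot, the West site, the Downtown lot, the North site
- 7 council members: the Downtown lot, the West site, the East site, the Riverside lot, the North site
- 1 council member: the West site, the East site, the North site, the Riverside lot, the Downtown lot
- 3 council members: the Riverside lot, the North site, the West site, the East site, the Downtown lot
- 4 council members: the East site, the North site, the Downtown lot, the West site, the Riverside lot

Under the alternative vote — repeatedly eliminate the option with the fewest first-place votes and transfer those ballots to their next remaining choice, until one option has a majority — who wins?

Round 1: the West site 1, the Riverside lot 3, the East site 10, the North site 9, the Downtown lot 7. Eliminate the West site.
Round 2: the Riverside lot 3, the East site 11, the North site 9, the Downtown lot 7. Eliminate the Riverside lot.
Round 3: the East site 11, the North site 12, the Downtown lot 7. Eliminate the Downtown lot.
Round 4: the East site 18, the North site 12. The East site has a majority.

the East site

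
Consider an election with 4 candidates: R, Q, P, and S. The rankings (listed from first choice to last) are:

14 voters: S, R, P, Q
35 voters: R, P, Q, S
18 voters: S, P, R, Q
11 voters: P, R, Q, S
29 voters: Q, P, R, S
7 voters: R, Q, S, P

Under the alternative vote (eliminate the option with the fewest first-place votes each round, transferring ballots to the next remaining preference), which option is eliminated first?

P

Round 1: R 42, Q 29, P 11, S 32. Eliminate P.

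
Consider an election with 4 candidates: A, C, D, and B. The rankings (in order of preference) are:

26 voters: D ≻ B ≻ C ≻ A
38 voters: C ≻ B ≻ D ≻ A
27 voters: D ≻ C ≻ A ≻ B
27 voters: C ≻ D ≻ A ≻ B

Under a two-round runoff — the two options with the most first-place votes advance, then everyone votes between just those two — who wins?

Round 1 first-place votes: A 0, C 65, D 53, B 0.
C and D advance.
Runoff: C is preferred to D by 65 voters; D by 53.
C wins the runoff.

C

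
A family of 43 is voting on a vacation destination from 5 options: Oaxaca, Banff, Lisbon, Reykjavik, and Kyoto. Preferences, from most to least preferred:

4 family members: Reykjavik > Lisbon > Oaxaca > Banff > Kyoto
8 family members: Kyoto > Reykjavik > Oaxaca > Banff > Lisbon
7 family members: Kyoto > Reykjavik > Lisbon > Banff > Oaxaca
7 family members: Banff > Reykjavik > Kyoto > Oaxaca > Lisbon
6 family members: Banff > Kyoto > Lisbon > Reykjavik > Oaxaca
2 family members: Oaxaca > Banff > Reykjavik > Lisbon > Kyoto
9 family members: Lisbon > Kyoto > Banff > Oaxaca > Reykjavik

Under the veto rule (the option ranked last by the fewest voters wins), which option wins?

Banff

Last-place votes: Oaxaca 13, Banff 0, Lisbon 15, Reykjavik 9, Kyoto 6.
Banff is ranked last by the fewest voters, so Banff wins.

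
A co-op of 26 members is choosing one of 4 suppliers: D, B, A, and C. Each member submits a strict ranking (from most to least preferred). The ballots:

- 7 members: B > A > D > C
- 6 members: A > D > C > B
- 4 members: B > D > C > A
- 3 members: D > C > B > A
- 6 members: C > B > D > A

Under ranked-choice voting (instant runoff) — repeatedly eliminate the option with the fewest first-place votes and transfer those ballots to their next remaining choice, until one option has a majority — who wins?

Round 1: D 3, B 11, A 6, C 6. Eliminate D.
Round 2: B 11, A 6, C 9. Eliminate A.
Round 3: B 11, C 15. C has a majority.

C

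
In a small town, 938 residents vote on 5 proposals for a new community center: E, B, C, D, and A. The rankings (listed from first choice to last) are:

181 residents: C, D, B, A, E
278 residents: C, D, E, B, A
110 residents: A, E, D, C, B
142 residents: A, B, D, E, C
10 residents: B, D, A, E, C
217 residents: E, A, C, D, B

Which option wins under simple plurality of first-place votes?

First-place votes: E 217, B 10, C 459, D 0, A 252.
C has the most first-place votes.

C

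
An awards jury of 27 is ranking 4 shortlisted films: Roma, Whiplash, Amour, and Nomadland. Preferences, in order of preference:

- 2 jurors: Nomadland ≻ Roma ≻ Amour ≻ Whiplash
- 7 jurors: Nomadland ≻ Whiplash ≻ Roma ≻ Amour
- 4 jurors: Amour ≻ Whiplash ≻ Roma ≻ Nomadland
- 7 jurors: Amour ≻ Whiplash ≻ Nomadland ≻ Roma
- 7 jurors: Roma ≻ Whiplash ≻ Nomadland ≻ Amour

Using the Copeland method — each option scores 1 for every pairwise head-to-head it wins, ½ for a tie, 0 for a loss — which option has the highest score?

Roma: beats Amour; loses to Whiplash and Nomadland → score 1.
Whiplash: beats Roma, Amour, and Nomadland → score 3.
Amour: loses to Roma, Whiplash, and Nomadland → score 0.
Nomadland: beats Roma and Amour; loses to Whiplash → score 2.
Whiplash has the best pairwise record.

Whiplash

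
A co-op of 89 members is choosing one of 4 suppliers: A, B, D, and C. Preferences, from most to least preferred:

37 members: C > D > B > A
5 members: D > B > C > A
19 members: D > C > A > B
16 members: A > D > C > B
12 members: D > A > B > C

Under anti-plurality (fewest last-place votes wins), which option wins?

D

Last-place votes: A 42, B 35, D 0, C 12.
D is ranked last by the fewest voters, so D wins.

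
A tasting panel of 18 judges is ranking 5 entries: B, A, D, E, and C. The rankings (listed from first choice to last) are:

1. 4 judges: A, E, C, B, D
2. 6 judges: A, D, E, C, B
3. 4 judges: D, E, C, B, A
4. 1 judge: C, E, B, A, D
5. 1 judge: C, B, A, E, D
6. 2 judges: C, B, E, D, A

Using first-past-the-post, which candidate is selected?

First-place votes: B 0, A 10, D 4, E 0, C 4.
A has the most first-place votes.

A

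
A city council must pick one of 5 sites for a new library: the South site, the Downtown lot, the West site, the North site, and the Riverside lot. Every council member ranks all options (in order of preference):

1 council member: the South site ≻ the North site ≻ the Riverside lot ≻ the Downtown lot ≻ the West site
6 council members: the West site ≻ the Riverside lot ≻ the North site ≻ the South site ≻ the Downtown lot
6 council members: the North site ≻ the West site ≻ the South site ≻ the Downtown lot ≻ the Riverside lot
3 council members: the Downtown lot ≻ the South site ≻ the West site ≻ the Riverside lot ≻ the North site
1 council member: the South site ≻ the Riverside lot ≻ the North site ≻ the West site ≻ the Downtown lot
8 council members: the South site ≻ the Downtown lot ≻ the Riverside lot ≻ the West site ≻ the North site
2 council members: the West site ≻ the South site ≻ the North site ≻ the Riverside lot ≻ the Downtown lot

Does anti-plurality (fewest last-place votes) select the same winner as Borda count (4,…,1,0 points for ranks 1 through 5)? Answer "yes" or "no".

Anti-plurality — last-place votes: the South site 0, the Downtown lot 9, the West site 1, the North site 11, the Riverside lot 6. Winner: the South site.
Borda — scores: the South site 73, the Downtown lot 43, the West site 65, the North site 45, the Riverside lot 44. Winner: the South site.
The two methods agree.

yes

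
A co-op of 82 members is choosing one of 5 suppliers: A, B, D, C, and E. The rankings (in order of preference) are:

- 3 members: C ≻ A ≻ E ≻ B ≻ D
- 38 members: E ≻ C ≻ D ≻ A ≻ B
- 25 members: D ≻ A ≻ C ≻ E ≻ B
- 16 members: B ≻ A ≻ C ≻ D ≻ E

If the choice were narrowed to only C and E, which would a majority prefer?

Voters preferring C to E: 44; preferring E to C: 38.
C wins the head-to-head.

C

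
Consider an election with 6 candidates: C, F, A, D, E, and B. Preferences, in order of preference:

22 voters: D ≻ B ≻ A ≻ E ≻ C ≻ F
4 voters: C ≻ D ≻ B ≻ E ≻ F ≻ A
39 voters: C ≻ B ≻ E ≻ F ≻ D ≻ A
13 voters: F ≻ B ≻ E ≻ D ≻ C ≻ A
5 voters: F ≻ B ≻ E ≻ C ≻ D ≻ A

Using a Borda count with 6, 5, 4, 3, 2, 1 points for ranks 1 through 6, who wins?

C: 22·2 + 4·6 + 39·6 + 13·2 + 5·3 = 343
F: 22·1 + 4·2 + 39·3 + 13·6 + 5·6 = 255
A: 22·4 + 4·1 + 39·1 + 13·1 + 5·1 = 149
D: 22·6 + 4·5 + 39·2 + 13·3 + 5·2 = 279
E: 22·3 + 4·3 + 39·4 + 13·4 + 5·4 = 306
B: 22·5 + 4·4 + 39·5 + 13·5 + 5·5 = 411
B has the highest Borda score (411).

B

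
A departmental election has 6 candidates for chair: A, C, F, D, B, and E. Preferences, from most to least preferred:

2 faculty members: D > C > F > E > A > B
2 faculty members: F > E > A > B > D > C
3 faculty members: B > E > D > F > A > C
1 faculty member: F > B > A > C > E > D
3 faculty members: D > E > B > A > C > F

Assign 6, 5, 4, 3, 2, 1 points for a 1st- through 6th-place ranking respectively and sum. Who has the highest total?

E

A: 2·2 + 2·4 + 3·2 + 1·4 + 3·3 = 31
C: 2·5 + 2·1 + 3·1 + 1·3 + 3·2 = 24
F: 2·4 + 2·6 + 3·3 + 1·6 + 3·1 = 38
D: 2·6 + 2·2 + 3·4 + 1·1 + 3·6 = 47
B: 2·1 + 2·3 + 3·6 + 1·5 + 3·4 = 43
E: 2·3 + 2·5 + 3·5 + 1·2 + 3·5 = 48
E has the highest Borda score (48).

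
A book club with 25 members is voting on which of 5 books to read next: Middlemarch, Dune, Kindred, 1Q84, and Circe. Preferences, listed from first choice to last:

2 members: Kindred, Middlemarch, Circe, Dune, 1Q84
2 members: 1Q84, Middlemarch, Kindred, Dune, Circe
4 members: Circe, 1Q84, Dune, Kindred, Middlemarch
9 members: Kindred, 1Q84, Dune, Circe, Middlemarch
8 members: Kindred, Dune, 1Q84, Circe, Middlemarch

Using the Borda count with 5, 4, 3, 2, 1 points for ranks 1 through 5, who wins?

Middlemarch: 2·4 + 2·4 + 4·1 + 9·1 + 8·1 = 37
Dune: 2·2 + 2·2 + 4·3 + 9·3 + 8·4 = 79
Kindred: 2·5 + 2·3 + 4·2 + 9·5 + 8·5 = 109
1Q84: 2·1 + 2·5 + 4·4 + 9·4 + 8·3 = 88
Circe: 2·3 + 2·1 + 4·5 + 9·2 + 8·2 = 62
Kindred has the highest Borda score (109).

Kindred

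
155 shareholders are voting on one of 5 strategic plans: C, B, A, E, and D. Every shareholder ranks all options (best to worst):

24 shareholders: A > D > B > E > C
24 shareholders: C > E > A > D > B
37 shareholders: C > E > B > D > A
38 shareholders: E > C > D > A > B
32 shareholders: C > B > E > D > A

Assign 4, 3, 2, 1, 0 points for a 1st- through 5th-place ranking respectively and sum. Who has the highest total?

C

C: 24·0 + 24·4 + 37·4 + 38·3 + 32·4 = 486
B: 24·2 + 24·0 + 37·2 + 38·0 + 32·3 = 218
A: 24·4 + 24·2 + 37·0 + 38·1 + 32·0 = 182
E: 24·1 + 24·3 + 37·3 + 38·4 + 32·2 = 423
D: 24·3 + 24·1 + 37·1 + 38·2 + 32·1 = 241
C has the highest Borda score (486).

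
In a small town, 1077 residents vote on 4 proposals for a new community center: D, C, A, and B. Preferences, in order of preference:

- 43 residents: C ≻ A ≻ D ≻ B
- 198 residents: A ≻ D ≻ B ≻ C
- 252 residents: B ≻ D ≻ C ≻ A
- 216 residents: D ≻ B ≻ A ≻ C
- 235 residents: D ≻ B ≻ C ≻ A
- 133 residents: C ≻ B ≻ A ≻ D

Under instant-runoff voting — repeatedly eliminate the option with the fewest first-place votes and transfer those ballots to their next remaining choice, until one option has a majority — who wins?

D

Round 1: D 451, C 176, A 198, B 252. Eliminate C.
Round 2: D 451, A 241, B 385. Eliminate A.
Round 3: D 692, B 385. D has a majority.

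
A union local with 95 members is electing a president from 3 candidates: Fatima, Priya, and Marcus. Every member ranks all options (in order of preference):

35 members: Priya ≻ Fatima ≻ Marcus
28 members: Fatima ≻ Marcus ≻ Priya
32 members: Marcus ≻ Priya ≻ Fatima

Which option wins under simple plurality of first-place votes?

First-place votes: Fatima 28, Priya 35, Marcus 32.
Priya has the most first-place votes.

Priya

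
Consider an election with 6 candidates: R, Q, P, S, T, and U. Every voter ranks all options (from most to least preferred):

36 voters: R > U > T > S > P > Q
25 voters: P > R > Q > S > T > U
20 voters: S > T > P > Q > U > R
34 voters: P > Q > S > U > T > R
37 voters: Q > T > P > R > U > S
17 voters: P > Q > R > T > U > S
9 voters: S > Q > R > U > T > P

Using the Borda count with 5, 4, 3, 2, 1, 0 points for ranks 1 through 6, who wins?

R: 36·5 + 25·4 + 20·0 + 34·0 + 37·2 + 17·3 + 9·3 = 432
Q: 36·0 + 25·3 + 20·2 + 34·4 + 37·5 + 17·4 + 9·4 = 540
P: 36·1 + 25·5 + 20·3 + 34·5 + 37·3 + 17·5 + 9·0 = 587
S: 36·2 + 25·2 + 20·5 + 34·3 + 37·0 + 17·0 + 9·5 = 369
T: 36·3 + 25·1 + 20·4 + 34·1 + 37·4 + 17·2 + 9·1 = 438
U: 36·4 + 25·0 + 20·1 + 34·2 + 37·1 + 17·1 + 9·2 = 304
P has the highest Borda score (587).

P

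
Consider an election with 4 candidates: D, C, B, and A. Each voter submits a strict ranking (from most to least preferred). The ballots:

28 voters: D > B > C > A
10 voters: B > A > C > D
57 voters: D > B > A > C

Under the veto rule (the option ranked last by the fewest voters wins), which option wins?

B

Last-place votes: D 10, C 57, B 0, A 28.
B is ranked last by the fewest voters, so B wins.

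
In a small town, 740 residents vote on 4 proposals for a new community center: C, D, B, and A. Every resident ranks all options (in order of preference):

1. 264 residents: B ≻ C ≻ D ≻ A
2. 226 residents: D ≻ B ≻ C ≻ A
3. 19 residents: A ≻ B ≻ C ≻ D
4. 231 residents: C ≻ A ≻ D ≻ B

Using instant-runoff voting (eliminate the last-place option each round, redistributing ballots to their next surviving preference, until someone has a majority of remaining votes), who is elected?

Round 1: C 231, D 226, B 264, A 19. Eliminate A.
Round 2: C 231, D 226, B 283. Eliminate D.
Round 3: C 231, B 509. B has a majority.

B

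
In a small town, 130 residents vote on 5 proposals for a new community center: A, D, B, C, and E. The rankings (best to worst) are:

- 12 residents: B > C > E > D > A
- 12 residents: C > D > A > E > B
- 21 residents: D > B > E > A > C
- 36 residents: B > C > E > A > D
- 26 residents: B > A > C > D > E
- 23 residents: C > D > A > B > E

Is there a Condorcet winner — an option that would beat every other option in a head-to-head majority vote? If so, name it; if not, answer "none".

B vs A: 95–35 for B.
B vs D: 74–56 for B.
B vs C: 95–35 for B.
B vs E: 118–12 for B.
B beats every other option head-to-head.

B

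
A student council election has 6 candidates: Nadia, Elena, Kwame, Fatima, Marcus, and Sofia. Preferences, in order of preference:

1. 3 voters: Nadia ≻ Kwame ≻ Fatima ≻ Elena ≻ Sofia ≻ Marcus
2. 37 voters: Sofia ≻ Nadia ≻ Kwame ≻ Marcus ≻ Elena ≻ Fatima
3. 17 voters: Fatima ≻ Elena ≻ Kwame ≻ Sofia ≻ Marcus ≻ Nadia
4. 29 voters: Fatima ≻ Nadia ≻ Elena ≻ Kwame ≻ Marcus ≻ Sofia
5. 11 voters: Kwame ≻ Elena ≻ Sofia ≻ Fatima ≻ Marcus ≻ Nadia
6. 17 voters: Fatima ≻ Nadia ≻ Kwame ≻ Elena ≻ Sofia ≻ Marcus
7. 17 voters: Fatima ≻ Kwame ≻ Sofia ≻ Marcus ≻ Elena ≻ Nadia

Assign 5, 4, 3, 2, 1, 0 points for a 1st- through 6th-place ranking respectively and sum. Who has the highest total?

Nadia: 3·5 + 37·4 + 17·0 + 29·4 + 11·0 + 17·4 + 17·0 = 347
Elena: 3·2 + 37·1 + 17·4 + 29·3 + 11·4 + 17·2 + 17·1 = 293
Kwame: 3·4 + 37·3 + 17·3 + 29·2 + 11·5 + 17·3 + 17·4 = 406
Fatima: 3·3 + 37·0 + 17·5 + 29·5 + 11·2 + 17·5 + 17·5 = 431
Marcus: 3·0 + 37·2 + 17·1 + 29·1 + 11·1 + 17·0 + 17·2 = 165
Sofia: 3·1 + 37·5 + 17·2 + 29·0 + 11·3 + 17·1 + 17·3 = 323
Fatima has the highest Borda score (431).

Fatima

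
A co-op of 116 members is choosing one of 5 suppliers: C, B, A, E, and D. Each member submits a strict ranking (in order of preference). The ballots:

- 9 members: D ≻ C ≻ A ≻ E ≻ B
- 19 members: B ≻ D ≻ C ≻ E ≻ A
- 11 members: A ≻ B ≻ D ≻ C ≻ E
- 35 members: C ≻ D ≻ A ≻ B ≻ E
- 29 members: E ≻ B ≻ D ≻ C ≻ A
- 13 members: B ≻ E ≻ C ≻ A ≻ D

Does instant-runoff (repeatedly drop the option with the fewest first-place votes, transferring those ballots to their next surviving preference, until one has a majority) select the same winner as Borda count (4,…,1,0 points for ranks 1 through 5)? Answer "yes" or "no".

yes

Instant-runoff — R1 C 35, B 32, A 11, E 29, D 9 (D out); R2 C 44, B 32, A 11, E 29 (A out); R3 C 44, B 43, E 29 (E out); R4 C 44, B 72 (B winner). Winner: B.
Borda — scores: C 271, B 283, A 145, E 183, D 278. Winner: B.
The two methods agree.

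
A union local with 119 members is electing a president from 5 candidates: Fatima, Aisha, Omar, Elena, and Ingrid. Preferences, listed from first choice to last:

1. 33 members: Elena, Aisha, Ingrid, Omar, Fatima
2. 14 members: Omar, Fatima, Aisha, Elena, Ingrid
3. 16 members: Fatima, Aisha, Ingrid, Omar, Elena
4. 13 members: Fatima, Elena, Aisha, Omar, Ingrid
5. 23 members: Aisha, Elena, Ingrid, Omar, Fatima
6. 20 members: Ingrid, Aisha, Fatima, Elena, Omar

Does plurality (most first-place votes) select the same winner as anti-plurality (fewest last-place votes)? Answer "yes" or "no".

Plurality — first-place votes: Fatima 29, Aisha 23, Omar 14, Elena 33, Ingrid 20. Winner: Elena.
Anti-plurality — last-place votes: Fatima 56, Aisha 0, Omar 20, Elena 16, Ingrid 27. Winner: Aisha.
The two methods disagree.

no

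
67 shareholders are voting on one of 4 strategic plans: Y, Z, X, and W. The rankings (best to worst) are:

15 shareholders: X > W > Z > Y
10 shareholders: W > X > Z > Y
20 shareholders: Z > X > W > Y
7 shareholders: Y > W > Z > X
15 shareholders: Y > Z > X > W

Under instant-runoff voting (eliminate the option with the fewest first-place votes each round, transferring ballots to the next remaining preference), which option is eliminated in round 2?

Round 1: Y 22, Z 20, X 15, W 10. Eliminate W.
Round 2: Y 22, Z 20, X 25. Eliminate Z.

Z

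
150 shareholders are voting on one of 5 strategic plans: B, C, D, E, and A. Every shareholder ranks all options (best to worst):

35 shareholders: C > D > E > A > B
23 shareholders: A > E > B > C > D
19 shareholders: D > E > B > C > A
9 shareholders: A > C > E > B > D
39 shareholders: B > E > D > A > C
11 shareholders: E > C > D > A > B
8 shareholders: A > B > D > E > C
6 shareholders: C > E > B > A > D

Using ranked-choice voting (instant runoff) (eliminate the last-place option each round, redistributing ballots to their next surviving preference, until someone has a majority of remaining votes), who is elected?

Round 1: B 39, C 41, D 19, E 11, A 40. Eliminate E.
Round 2: B 39, C 52, D 19, A 40. Eliminate D.
Round 3: B 58, C 52, A 40. Eliminate A.
Round 4: B 89, C 61. B has a majority.

B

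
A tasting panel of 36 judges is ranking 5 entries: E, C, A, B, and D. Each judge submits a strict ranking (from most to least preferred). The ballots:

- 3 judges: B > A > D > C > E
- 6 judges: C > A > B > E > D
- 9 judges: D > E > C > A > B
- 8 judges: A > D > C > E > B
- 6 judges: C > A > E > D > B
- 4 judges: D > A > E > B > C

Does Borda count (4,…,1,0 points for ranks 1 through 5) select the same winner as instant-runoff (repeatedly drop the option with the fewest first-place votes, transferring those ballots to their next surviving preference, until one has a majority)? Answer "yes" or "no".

Borda — scores: E 61, C 85, A 98, B 28, D 88. Winner: A.
Instant-runoff — R1 E 0, C 12, A 8, B 3, D 13 (E out); R2 C 12, A 8, B 3, D 13 (B out); R3 C 12, A 11, D 13 (A out); R4 C 12, D 24 (D winner). Winner: D.
The two methods disagree.

no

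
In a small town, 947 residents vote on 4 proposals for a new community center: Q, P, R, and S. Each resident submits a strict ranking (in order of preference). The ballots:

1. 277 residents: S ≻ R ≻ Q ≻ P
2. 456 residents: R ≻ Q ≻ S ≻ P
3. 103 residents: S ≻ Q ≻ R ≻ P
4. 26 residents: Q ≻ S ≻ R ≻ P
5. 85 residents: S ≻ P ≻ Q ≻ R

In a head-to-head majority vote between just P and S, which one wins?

Voters preferring P to S: 0; preferring S to P: 947.
S wins the head-to-head.

S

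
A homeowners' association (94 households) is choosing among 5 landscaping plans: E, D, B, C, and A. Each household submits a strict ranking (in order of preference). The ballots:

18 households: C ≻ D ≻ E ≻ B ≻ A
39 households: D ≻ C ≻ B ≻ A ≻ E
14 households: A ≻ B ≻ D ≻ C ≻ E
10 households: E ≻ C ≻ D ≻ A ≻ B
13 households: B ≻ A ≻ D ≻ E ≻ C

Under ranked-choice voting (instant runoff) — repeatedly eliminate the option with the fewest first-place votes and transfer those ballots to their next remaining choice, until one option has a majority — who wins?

Round 1: E 10, D 39, B 13, C 18, A 14. Eliminate E.
Round 2: D 39, B 13, C 28, A 14. Eliminate B.
Round 3: D 39, C 28, A 27. Eliminate A.
Round 4: D 66, C 28. D has a majority.

D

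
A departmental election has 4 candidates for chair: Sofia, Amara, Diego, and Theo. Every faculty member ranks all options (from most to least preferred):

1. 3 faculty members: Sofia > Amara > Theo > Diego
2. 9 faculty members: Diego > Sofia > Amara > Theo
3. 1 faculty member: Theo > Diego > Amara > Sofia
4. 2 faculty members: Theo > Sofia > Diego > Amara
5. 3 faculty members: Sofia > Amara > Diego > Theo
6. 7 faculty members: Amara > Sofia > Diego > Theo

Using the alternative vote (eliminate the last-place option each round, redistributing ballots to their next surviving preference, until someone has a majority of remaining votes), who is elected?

Sofia

Round 1: Sofia 6, Amara 7, Diego 9, Theo 3. Eliminate Theo.
Round 2: Sofia 8, Amara 7, Diego 10. Eliminate Amara.
Round 3: Sofia 15, Diego 10. Sofia has a majority.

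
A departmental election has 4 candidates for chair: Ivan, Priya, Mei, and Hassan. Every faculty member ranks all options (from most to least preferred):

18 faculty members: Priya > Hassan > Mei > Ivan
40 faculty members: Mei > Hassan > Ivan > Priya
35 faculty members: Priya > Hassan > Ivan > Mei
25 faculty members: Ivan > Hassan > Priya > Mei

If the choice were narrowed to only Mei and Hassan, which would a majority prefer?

Hassan

Voters preferring Mei to Hassan: 40; preferring Hassan to Mei: 78.
Hassan wins the head-to-head.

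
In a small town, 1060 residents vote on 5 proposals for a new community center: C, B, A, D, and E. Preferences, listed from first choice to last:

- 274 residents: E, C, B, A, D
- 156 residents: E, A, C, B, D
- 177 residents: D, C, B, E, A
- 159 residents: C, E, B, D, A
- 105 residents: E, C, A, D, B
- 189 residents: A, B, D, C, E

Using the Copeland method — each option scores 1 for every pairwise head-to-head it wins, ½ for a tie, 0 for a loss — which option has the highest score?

C: beats B, A, and D; loses to E → score 3.
B: beats A and D; loses to C and E → score 2.
A: beats D; loses to C, B, and E → score 1.
D: loses to C, B, A, and E → score 0.
E: beats C, B, A, and D → score 4.
E has the best pairwise record.

E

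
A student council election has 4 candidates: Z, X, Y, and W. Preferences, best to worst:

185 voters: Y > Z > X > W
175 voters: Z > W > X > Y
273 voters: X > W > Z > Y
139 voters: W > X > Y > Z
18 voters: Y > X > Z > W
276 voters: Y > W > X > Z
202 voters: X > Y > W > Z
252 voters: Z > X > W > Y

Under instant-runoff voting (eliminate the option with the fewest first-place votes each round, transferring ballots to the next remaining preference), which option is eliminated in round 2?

Z

Round 1: Z 427, X 475, Y 479, W 139. Eliminate W.
Round 2: Z 427, X 614, Y 479. Eliminate Z.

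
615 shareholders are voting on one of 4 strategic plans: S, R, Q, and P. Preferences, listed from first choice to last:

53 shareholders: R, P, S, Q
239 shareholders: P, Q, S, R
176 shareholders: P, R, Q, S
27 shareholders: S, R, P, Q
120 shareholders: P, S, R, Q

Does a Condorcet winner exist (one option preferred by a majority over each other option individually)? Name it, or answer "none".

P vs S: 588–27 for P.
P vs R: 535–80 for P.
P vs Q: 615–0 for P.
P beats every other option head-to-head.

P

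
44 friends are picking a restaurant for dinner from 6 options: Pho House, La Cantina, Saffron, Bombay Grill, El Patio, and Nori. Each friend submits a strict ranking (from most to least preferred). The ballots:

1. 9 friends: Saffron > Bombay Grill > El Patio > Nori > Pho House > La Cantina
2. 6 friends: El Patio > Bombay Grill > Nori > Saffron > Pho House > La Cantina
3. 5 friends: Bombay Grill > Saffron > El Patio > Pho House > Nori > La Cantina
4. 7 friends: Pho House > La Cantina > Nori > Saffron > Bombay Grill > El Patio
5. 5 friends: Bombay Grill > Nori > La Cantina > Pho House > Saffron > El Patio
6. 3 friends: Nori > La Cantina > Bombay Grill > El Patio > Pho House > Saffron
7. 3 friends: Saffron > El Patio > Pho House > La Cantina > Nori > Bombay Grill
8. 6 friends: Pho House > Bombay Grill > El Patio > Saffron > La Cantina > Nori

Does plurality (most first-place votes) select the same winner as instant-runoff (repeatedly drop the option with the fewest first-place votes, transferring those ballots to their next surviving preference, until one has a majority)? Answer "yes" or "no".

Plurality — first-place votes: Pho House 13, La Cantina 0, Saffron 12, Bombay Grill 10, El Patio 6, Nori 3. Winner: Pho House.
Instant-runoff — R1 Pho House 13, La Cantina 0, Saffron 12, Bombay Grill 10, El Patio 6, Nori 3 (La Cantina out); R2 Pho House 13, Saffron 12, Bombay Grill 10, El Patio 6, Nori 3 (Nori out); R3 Pho House 13, Saffron 12, Bombay Grill 13, El Patio 6 (El Patio out); R4 Pho House 13, Saffron 12, Bombay Grill 19 (Saffron out); R5 Pho House 16, Bombay Grill 28 (Bombay Grill winner). Winner: Bombay Grill.
The two methods disagree.

no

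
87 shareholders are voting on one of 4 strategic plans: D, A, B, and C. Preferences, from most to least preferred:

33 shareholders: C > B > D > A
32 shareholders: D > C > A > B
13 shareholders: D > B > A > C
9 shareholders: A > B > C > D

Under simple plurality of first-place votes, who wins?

First-place votes: D 45, A 9, B 0, C 33.
D has the most first-place votes.

D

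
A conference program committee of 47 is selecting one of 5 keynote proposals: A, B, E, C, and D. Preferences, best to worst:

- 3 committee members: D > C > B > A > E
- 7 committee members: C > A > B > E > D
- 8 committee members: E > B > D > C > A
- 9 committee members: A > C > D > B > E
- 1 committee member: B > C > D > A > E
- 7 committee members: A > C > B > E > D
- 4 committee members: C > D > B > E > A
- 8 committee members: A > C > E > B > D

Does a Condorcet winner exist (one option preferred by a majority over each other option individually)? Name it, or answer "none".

A

A vs B: 31–16 for A.
A vs E: 35–12 for A.
A vs C: 24–23 for A.
A vs D: 31–16 for A.
A beats every other option head-to-head.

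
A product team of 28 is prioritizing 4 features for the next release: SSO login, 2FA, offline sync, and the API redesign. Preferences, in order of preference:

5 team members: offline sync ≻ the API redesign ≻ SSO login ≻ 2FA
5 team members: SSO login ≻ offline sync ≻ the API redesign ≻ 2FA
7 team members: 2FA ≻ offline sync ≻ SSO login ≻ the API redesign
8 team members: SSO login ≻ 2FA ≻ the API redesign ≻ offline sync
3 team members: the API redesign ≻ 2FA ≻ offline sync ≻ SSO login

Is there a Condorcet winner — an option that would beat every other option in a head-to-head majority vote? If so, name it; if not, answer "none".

Checking pairwise contests:
offline sync beats SSO login 15–13.
SSO login beats 2FA 18–10.
2FA beats offline sync 18–10.
SSO login beats the API redesign 20–8.
Every option loses at least one head-to-head, so there is no Condorcet winner.

none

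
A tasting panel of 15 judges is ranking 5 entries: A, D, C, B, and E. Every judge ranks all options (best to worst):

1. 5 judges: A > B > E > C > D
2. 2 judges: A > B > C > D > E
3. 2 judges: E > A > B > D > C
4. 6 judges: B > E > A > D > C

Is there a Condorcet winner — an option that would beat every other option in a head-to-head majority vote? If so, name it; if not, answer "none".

none

Checking pairwise contests:
E beats A 8–7.
A beats D 15–0.
A beats C 15–0.
A beats B 9–6.
B beats E 13–2.
Every option loses at least one head-to-head, so there is no Condorcet winner.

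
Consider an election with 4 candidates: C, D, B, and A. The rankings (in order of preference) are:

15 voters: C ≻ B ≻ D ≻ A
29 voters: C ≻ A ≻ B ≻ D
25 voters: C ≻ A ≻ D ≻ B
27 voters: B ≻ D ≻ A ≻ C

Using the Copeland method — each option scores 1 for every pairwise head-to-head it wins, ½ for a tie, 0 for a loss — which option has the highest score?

C

C: beats D, B, and A → score 3.
D: loses to C, B, and A → score 0.
B: beats D; loses to C and A → score 1.
A: beats D and B; loses to C → score 2.
C has the best pairwise record.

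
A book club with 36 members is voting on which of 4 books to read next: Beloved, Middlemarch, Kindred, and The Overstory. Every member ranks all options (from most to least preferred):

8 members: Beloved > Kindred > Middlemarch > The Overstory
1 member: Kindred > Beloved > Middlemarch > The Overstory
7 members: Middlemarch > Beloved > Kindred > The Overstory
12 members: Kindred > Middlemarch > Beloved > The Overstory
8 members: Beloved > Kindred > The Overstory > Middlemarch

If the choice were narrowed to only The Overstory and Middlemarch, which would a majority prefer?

Voters preferring The Overstory to Middlemarch: 8; preferring Middlemarch to The Overstory: 28.
Middlemarch wins the head-to-head.

Middlemarch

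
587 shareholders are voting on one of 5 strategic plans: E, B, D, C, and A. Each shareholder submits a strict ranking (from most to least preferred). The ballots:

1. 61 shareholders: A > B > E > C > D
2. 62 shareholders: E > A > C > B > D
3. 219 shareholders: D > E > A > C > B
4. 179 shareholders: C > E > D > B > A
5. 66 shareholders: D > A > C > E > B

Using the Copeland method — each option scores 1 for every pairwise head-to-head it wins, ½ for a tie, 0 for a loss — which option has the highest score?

E

E: beats B, D, C, and A → score 4.
B: loses to E, D, C, and A → score 0.
D: beats B and A; loses to E and C → score 2.
C: beats B and D; loses to E and A → score 2.
A: beats B and C; loses to E and D → score 2.
E has the best pairwise record.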